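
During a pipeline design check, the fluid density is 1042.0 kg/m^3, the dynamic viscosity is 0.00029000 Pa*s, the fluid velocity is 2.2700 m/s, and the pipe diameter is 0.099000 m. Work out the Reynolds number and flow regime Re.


Step 1: Re = rho*vel*D/mu = 1042.0*2.27*0.099/0.00029 = 8.0748e+05
Step 2: Re = 8.0748e+05 > 4000, so flow is turbulent.
Re = 8.0748e+05 (turbulent)


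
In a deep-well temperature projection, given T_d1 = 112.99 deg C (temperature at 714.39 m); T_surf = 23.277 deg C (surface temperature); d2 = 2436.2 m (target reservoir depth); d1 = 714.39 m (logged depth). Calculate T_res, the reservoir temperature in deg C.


Step 1: grad = (T_d1 - T_surf)/d1 * 1000 = (112.99 - 23.277)/714.39 * 1000 = 125.5799 deg C/km
Step 2: T_res = T_surf + grad*d2/1000 = 23.277 + 125.5799*2436.2/1000 = 329.21 deg C
T_res = 329.21 deg C


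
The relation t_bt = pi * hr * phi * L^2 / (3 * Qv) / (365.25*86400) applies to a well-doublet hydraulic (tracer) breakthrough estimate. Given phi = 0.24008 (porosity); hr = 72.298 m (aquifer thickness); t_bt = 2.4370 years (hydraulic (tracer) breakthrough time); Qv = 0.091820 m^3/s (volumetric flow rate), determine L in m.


L = sqrt(t_bt*365.25*86400*3*Qv / (pi*hr*phi))
L = sqrt(2.4370*365.25*86400*3*0.091820 / (pi*72.298*0.24008))
L = 623.29 m


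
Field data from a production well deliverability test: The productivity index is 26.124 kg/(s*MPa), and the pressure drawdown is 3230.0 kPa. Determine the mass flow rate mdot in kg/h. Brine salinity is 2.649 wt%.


mdot = PI * dP / 1000
mdot = 26.124 * 3230.0 / 1000
mdot = 84.38052 kg/s
Convert: 84.38052 kg/s * 3600.0 = 3.0377e+05 kg/h
mdot = 3.0377e+05 kg/h


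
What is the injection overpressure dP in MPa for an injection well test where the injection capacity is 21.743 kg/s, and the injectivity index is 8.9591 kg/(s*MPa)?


dP = mdot * 1000 / II
dP = 21.743 * 1000 / 8.9591
dP = 2426.918 kPa
Convert: 2426.918 kPa * 0.001 = 2.4269 MPa
dP = 2.4269 MPa


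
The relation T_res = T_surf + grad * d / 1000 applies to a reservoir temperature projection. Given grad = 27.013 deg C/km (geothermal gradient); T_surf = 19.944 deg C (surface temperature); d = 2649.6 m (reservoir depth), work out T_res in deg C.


T_res = T_surf + grad * d / 1000
T_res = 19.944 + 27.013 * 2649.6 / 1000
T_res = 91.518 deg C


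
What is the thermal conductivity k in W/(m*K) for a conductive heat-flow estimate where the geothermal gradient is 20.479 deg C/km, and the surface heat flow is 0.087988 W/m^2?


k = q * 1000 / grad
k = 0.087988 * 1000 / 20.479
k = 4.2965 W/(m*K)


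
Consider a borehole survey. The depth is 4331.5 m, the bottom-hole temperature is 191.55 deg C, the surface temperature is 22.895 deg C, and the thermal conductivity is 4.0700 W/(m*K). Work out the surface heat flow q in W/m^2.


Step 1: grad = (T_d - T_surf)/d * 1000 = (191.55 - 22.895)/4331.5 * 1000 = 38.93686 deg C/km
Step 2: q = k * grad / 1000 = 4.07 * 38.93686 / 1000 = 0.15847 W/m^2
q = 0.15847 W/m^2


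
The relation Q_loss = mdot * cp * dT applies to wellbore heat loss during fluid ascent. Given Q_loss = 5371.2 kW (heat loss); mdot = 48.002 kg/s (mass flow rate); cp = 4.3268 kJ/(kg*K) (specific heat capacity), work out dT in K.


dT = Q_loss / (mdot * cp)
dT = 5371.2 / (48.002 * 4.3268)
dT = 25.861 K


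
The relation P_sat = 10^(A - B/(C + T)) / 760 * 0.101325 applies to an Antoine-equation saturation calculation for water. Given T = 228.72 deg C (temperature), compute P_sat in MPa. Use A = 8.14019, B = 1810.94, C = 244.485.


P_sat = 10^(A - B/(C + T)) / 760 * 0.101325
P_sat = 10^(8.14019 - 1810.94/(244.485 + 228.72)) / 760 * 0.101325
P_sat = 2.7424 MPa


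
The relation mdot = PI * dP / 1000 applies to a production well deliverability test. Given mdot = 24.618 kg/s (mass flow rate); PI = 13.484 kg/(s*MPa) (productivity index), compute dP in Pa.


dP = mdot * 1000 / PI
dP = 24.618 * 1000 / 13.484
dP = 1825.719 kPa
Convert: 1825.719 kPa * 1000.0 = 1.8257e+06 Pa
dP = 1.8257e+06 Pa


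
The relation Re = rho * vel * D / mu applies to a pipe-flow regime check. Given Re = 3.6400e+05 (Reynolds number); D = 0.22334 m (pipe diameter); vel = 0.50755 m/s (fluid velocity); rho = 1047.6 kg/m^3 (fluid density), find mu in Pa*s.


mu = rho * vel * D / Re
mu = 1047.6 * 0.50755 * 0.22334 / 3.6400e+05
mu = 0.00032624 Pa*s


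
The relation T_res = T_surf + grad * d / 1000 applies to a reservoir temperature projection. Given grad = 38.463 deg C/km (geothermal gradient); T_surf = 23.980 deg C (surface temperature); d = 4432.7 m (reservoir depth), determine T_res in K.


T_res = T_surf + grad * d / 1000
T_res = 23.980 + 38.463 * 4432.7 / 1000
T_res = 194.4749 deg C
Convert to K: 194.4749 + 273.15 = 467.62 K
T_res = 467.62 K


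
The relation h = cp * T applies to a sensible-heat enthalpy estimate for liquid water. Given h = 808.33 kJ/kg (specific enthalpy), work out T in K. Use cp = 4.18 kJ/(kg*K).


T = h / cp
T = 808.33 / 4.18
T = 193.3804 deg C
Convert to K: 193.3804 + 273.15 = 466.53 K
T = 466.53 K


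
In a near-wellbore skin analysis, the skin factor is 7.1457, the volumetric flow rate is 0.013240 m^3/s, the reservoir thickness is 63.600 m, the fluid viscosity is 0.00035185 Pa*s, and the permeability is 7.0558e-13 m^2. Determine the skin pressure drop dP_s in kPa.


dP_s = S * q * mu / (2*pi*k*hr) / 1000
dP_s = 7.1457 * 0.013240 * 0.00035185 / (2*pi*7.0558e-13*63.600) / 1000
dP_s = 118.06 kPa


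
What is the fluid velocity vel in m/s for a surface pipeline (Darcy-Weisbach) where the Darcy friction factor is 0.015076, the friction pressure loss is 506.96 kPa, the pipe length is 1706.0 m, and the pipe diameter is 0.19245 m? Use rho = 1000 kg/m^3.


vel = sqrt(dP*1000*2*D / (f*L*rho))
vel = sqrt(506.96*1000*2*0.19245 / (0.015076*1706.0*1000))
vel = 2.7544 m/s


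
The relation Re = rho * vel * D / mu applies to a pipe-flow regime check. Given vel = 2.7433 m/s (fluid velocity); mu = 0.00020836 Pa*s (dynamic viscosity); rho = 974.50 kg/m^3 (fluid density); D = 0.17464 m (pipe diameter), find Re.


Re = rho * vel * D / mu
Re = 974.50 * 2.7433 * 0.17464 / 0.00020836
Re = 2.2407e+06


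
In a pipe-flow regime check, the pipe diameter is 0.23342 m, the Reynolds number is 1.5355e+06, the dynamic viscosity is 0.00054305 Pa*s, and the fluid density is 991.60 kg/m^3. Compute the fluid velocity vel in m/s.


vel = Re * mu / (rho * D)
vel = 1.5355e+06 * 0.00054305 / (991.60 * 0.23342)
vel = 3.6026 m/s


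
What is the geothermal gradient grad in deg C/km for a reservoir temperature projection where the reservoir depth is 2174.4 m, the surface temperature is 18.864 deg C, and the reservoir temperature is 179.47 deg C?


grad = (T_res - T_surf) / d * 1000
grad = (179.47 - 18.864) / 2174.4 * 1000
grad = 73.862 deg C/km


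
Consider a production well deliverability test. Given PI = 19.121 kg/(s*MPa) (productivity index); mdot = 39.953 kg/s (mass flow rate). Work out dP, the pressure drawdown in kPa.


dP = mdot * 1000 / PI
dP = 39.953 * 1000 / 19.121
dP = 2089.5 kPa


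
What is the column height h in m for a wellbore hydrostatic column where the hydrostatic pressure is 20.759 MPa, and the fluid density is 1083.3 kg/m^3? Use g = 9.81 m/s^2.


h = P * 1e6 / (g * rho)
h = 20.759 * 1e6 / (9.81 * 1083.3)
h = 1953.4 m


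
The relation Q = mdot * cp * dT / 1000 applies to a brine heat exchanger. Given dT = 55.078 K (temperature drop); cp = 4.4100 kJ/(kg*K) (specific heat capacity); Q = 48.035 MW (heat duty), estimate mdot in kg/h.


mdot = Q * 1000 / (cp * dT)
mdot = 48.035 * 1000 / (4.4100 * 55.078)
mdot = 197.7612 kg/s
Convert: 197.7612 kg/s * 3600.0 = 7.1194e+05 kg/h
mdot = 7.1194e+05 kg/h


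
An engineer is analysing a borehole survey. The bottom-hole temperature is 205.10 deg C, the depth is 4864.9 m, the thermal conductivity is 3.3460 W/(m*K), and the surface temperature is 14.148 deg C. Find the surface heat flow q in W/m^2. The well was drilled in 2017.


Step 1: grad = (T_d - T_surf)/d * 1000 = (205.1 - 14.148)/4864.9 * 1000 = 39.25096 deg C/km
Step 2: q = k * grad / 1000 = 3.346 * 39.25096 / 1000 = 0.13133 W/m^2
q = 0.13133 W/m^2


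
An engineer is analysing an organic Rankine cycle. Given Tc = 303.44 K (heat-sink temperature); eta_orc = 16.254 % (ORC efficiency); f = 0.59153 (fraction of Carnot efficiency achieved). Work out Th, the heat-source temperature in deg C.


Th = Tc / (1 - (eta_orc/100)/f)
Th = 303.44 / (1 - (16.254/100)/0.59153)
Th = 418.4104 K
Convert to deg C: 418.4104 - 273.15 = 145.26 deg C
Th = 145.26 deg C


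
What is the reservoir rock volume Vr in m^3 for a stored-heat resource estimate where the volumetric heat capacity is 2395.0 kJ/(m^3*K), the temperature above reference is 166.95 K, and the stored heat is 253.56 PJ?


Vr = Q_s * 1e12 / (rhoc * dT)
Vr = 253.56 * 1e12 / (2395.0 * 166.95)
Vr = 6.3415e+08 m^3


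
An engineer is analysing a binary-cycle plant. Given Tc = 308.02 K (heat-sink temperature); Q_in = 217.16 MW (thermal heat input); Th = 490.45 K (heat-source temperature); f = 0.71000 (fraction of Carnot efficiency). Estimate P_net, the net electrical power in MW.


Step 1: eta = (1 - Tc/Th)*f = (1 - 308.02/490.45)*0.71 = 0.2640948
Step 2: P_net = eta * Q_in = 0.2640948 * 217.16 = 57.351 MW
P_net = 57.351 MW


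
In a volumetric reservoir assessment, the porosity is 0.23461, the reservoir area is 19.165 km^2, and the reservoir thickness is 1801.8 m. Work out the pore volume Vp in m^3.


Vp = A * 1e6 * hr * phi
Vp = 19.165 * 1e6 * 1801.8 * 0.23461
Vp = 8.1014e+09 m^3


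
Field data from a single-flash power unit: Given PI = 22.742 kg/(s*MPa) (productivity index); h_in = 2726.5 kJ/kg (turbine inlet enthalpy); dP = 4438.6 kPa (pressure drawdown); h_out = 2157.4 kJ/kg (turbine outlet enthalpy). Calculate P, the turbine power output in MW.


Step 1: mdot = PI * dP / 1000 = 22.742 * 4438.6 / 1000 = 100.9426 kg/s
Step 2: P = mdot*(h_in - h_out)/1000 = 100.9426*(2726.5 - 2157.4)/1000 = 57.446 MW
P = 57.446 MW


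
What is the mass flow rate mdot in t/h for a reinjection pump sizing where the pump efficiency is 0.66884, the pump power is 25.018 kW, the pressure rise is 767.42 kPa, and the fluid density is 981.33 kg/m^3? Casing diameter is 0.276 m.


mdot = P_pump * rho * eta / dP
mdot = 25.018 * 981.33 * 0.66884 / 767.42
mdot = 21.39719 kg/s
Convert: 21.39719 kg/s * 3.6 = 77.030 t/h
mdot = 77.030 t/h


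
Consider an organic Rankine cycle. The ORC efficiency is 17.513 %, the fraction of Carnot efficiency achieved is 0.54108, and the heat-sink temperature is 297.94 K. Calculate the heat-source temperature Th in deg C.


Th = Tc / (1 - (eta_orc/100)/f)
Th = 297.94 / (1 - (17.513/100)/0.54108)
Th = 440.5230 K
Convert to deg C: 440.5230 - 273.15 = 167.37 deg C
Th = 167.37 deg C


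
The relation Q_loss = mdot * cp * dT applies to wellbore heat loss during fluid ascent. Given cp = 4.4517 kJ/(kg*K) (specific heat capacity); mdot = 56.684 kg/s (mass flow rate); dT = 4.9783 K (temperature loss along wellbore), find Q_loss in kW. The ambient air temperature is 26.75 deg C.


Q_loss = mdot * cp * dT
Q_loss = 56.684 * 4.4517 * 4.9783
Q_loss = 1256.2 kW


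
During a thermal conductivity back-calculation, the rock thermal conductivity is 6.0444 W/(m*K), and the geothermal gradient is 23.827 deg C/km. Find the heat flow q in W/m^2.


q = k * grad / 1000
q = 6.0444 * 23.827 / 1000
q = 0.14402 W/m^2


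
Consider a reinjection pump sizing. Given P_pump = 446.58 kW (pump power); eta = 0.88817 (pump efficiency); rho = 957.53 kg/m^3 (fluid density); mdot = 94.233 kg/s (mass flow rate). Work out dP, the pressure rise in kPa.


dP = P_pump * rho * eta / mdot
dP = 446.58 * 957.53 * 0.88817 / 94.233
dP = 4030.4 kPa


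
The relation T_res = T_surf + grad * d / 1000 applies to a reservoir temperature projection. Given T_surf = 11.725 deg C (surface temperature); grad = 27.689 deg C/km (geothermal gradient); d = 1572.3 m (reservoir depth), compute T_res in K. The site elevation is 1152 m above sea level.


T_res = T_surf + grad * d / 1000
T_res = 11.725 + 27.689 * 1572.3 / 1000
T_res = 55.26041 deg C
Convert to K: 55.26041 + 273.15 = 328.41 K
T_res = 328.41 K


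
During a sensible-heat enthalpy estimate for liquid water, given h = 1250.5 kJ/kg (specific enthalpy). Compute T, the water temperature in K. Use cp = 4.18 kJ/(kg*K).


T = h / cp
T = 1250.5 / 4.18
T = 299.1627 deg C
Convert to K: 299.1627 + 273.15 = 572.31 K
T = 572.31 K


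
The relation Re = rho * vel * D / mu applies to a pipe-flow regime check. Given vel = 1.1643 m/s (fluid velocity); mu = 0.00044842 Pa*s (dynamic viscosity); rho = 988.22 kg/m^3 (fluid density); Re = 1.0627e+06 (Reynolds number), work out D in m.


D = Re * mu / (rho * vel)
D = 1.0627e+06 * 0.00044842 / (988.22 * 1.1643)
D = 0.41417 m


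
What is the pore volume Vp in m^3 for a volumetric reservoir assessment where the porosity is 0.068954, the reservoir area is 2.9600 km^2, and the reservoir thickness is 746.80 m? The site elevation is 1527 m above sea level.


Vp = A * 1e6 * hr * phi
Vp = 2.9600 * 1e6 * 746.80 * 0.068954
Vp = 1.5242e+08 m^3


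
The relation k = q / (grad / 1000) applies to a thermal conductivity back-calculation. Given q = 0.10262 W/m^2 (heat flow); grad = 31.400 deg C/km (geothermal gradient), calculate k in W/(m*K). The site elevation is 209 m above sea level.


k = q / (grad / 1000)
k = 0.10262 / (31.400 / 1000)
k = 3.2682 W/(m*K)


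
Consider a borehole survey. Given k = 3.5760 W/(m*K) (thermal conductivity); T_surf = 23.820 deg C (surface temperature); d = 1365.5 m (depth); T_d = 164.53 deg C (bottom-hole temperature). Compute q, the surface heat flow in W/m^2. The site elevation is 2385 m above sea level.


Step 1: grad = (T_d - T_surf)/d * 1000 = (164.53 - 23.82)/1365.5 * 1000 = 103.0465 deg C/km
Step 2: q = k * grad / 1000 = 3.576 * 103.0465 / 1000 = 0.36849 W/m^2
q = 0.36849 W/m^2


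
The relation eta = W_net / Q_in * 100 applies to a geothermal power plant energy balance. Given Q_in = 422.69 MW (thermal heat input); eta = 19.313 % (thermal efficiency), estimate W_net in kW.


W_net = eta / 100 * Q_in
W_net = 19.313 / 100 * 422.69
W_net = 81.63412 MW
Convert: 81.63412 MW * 1000.0 = 81634 kW
W_net = 81634 kW


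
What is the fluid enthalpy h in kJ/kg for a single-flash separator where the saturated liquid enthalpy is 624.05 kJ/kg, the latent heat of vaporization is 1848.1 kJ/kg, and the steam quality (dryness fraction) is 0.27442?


h = hf + x * hfg
h = 624.05 + 0.27442 * 1848.1
h = 1131.2 kJ/kg


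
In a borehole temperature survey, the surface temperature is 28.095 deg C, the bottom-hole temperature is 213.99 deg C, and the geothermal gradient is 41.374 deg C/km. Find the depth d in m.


d = (T_d - T_surf) / grad * 1000
d = (213.99 - 28.095) / 41.374 * 1000
d = 4493.0 m


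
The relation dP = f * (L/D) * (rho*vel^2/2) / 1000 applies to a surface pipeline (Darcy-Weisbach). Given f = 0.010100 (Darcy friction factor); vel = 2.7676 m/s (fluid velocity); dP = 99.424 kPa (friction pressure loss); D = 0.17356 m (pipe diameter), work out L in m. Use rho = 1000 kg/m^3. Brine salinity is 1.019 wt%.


L = dP*1000*D / (f*rho*vel^2/2)
L = 99.424*1000*0.17356 / (0.010100*1000*2.7676^2/2)
L = 446.11 m


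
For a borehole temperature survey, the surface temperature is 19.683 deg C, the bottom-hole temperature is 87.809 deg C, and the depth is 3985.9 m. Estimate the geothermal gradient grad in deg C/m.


grad = (T_d - T_surf) / d * 1000
grad = (87.809 - 19.683) / 3985.9 * 1000
grad = 17.09175 deg C/km
Convert: 17.09175 deg C/km * 0.001 = 0.017092 deg C/m
grad = 0.017092 deg C/m


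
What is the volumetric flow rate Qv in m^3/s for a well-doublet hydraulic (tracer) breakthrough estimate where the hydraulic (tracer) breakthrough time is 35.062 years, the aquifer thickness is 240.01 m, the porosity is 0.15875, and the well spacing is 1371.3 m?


Qv = pi*hr*phi*L^2 / (3*t_bt*365.25*86400)
Qv = pi*240.01*0.15875*1371.3^2 / (3*35.062*365.25*86400)
Qv = 0.067810 m^3/s


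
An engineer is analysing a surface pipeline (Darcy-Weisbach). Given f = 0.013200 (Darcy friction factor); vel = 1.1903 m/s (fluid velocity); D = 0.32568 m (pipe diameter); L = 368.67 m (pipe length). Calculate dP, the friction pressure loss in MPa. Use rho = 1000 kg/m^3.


dP = f * (L/D) * (rho*vel^2/2) / 1000
dP = 0.013200 * (368.67/0.32568) * (1000*1.1903^2/2) / 1000
dP = 10.58531 kPa
Convert: 10.58531 kPa * 0.001 = 0.010585 MPa
dP = 0.010585 MPa


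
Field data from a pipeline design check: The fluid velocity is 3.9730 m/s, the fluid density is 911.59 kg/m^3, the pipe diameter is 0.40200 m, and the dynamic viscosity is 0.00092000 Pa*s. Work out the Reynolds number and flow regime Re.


Step 1: Re = rho*vel*D/mu = 911.59*3.973*0.402/0.00092 = 1.5825e+06
Step 2: Re = 1.5825e+06 > 4000, so flow is turbulent.
Re = 1.5825e+06 (turbulent)


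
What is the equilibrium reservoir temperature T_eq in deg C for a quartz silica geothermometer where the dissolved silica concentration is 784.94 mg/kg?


T_eq = 1309 / (5.19 - log10(SiO2)) - 273.15
T_eq = 1309 / (5.19 - log10(784.94)) - 273.15
T_eq = 297.18 deg C


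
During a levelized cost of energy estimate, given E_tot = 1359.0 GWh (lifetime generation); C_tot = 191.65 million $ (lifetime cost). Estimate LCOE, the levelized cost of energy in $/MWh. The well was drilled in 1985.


LCOE = C_tot / E_tot * 100
LCOE = 191.65 / 1359.0 * 100
LCOE = 14.10228 cents/kWh
Convert: 14.10228 cents/kWh * 10.0 = 141.02 $/MWh
LCOE = 141.02 $/MWh


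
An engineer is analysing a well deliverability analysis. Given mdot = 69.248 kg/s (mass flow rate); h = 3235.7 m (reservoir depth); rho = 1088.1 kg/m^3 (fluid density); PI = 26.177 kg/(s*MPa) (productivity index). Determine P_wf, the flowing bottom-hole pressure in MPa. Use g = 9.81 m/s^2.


Step 1: P_i = rho*g*h/1e6 = 1088.1*9.81*3235.7/1e6 = 34.53871 MPa
Step 2: P_wf = P_i - mdot/PI = 34.53871 - 69.248/26.177 = 31.893 MPa
P_wf = 31.893 MPa


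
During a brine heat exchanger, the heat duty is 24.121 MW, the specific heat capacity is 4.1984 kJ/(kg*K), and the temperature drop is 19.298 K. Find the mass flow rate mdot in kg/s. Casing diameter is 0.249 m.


mdot = Q * 1000 / (cp * dT)
mdot = 24.121 * 1000 / (4.1984 * 19.298)
mdot = 297.71 kg/s


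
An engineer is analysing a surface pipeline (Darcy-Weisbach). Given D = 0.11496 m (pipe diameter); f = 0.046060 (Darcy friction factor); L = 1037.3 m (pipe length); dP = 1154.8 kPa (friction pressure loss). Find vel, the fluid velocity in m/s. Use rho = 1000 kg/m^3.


vel = sqrt(dP*1000*2*D / (f*L*rho))
vel = sqrt(1154.8*1000*2*0.11496 / (0.046060*1037.3*1000))
vel = 2.3574 m/s


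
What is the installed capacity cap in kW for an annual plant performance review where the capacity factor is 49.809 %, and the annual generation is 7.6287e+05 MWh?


cap = E_a / (CF/100 * 8760)
cap = 7.6287e+05 / (49.809/100 * 8760)
cap = 174.8391 MW
Convert: 174.8391 MW * 1000.0 = 1.7484e+05 kW
cap = 1.7484e+05 kW


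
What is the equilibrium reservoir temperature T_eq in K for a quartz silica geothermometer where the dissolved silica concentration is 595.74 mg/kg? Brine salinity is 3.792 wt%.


T_eq = 1309 / (5.19 - log10(SiO2)) - 273.15
T_eq = 1309 / (5.19 - log10(595.74)) - 273.15
T_eq = 268.8917 deg C
Convert to K: 268.8917 + 273.15 = 542.04 K
T_eq = 542.04 K


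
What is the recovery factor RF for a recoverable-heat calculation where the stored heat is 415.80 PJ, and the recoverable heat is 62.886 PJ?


RF = Q_rec / Q_s
RF = 62.886 / 415.80
RF = 0.15124


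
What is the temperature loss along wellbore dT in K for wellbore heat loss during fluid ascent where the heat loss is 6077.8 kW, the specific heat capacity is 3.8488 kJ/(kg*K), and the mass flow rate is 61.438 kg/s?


dT = Q_loss / (mdot * cp)
dT = 6077.8 / (61.438 * 3.8488)
dT = 25.703 K


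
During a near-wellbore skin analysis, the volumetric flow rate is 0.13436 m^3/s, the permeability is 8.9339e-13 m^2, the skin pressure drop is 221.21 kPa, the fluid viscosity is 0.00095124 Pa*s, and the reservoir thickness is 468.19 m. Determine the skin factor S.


S = dP_s * 1000 * 2*pi*k*hr / (q*mu)
S = 221.21 * 1000 * 2*pi*8.9339e-13*468.19 / (0.13436*0.00095124)
S = 4.5487


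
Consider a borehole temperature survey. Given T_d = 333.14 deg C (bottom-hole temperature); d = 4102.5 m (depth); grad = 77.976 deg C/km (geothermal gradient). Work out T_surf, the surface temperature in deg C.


T_surf = T_d - grad * d / 1000
T_surf = 333.14 - 77.976 * 4102.5 / 1000
T_surf = 13.243 deg C


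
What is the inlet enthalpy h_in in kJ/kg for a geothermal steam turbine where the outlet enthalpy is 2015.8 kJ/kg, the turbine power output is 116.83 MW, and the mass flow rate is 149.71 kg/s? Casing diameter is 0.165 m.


h_in = h_out + P * 1000 / mdot
h_in = 2015.8 + 116.83 * 1000 / 149.71
h_in = 2796.2 kJ/kg


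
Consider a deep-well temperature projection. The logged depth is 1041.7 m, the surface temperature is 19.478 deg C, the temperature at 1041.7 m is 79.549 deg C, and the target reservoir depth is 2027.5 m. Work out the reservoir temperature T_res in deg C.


Step 1: grad = (T_d1 - T_surf)/d1 * 1000 = (79.549 - 19.478)/1041.7 * 1000 = 57.66631 deg C/km
Step 2: T_res = T_surf + grad*d2/1000 = 19.478 + 57.66631*2027.5/1000 = 136.40 deg C
T_res = 136.40 deg C


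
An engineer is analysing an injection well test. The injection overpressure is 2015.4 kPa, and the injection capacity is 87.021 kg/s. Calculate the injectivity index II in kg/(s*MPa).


II = mdot * 1000 / dP
II = 87.021 * 1000 / 2015.4
II = 43.178 kg/(s*MPa)


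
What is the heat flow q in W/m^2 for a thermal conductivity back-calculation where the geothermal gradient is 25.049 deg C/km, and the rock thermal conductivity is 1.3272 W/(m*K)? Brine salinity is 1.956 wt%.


q = k * grad / 1000
q = 1.3272 * 25.049 / 1000
q = 0.033245 W/m^2


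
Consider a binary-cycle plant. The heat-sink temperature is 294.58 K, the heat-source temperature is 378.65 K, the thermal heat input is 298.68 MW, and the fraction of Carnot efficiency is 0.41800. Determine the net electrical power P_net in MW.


Step 1: eta = (1 - Tc/Th)*f = (1 - 294.58/378.65)*0.418 = 0.09280671
Step 2: P_net = eta * Q_in = 0.09280671 * 298.68 = 27.720 MW
P_net = 27.720 MW


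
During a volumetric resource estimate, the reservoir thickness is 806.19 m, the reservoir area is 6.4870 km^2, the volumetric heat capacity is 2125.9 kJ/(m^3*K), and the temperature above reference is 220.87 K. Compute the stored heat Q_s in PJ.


Step 1: Vr = A*1e6*hr = 6.487*1e6*806.19 = 5.229755e+09 m^3
Step 2: Q_s = Vr*rhoc*dT/1e12 = 5.229755e+09*2125.9*220.87/1e12 = 2455.6 PJ
Q_s = 2455.6 PJ


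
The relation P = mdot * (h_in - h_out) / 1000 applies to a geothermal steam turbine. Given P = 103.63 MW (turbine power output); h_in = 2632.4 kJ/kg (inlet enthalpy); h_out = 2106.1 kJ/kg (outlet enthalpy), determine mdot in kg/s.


mdot = P * 1000 / (h_in - h_out)
mdot = 103.63 * 1000 / (2632.4 - 2106.1)
mdot = 196.90 kg/s


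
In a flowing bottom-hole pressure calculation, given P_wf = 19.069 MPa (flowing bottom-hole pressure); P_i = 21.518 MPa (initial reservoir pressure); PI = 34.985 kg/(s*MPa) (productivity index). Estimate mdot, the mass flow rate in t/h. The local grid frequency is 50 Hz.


mdot = (P_i - P_wf) * PI
mdot = (21.518 - 19.069) * 34.985
mdot = 85.67827 kg/s
Convert: 85.67827 kg/s * 3.6 = 308.44 t/h
mdot = 308.44 t/h


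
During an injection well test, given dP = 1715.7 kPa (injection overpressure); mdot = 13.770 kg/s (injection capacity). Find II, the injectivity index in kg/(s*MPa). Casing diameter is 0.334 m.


II = mdot * 1000 / dP
II = 13.770 * 1000 / 1715.7
II = 8.0259 kg/(s*MPa)


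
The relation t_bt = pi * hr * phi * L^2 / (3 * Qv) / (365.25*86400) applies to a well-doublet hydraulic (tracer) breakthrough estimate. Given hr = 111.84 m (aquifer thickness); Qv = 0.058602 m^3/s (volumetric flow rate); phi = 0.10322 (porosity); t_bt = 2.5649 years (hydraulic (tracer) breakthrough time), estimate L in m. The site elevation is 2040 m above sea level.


L = sqrt(t_bt*365.25*86400*3*Qv / (pi*hr*phi))
L = sqrt(2.5649*365.25*86400*3*0.058602 / (pi*111.84*0.10322))
L = 626.40 m


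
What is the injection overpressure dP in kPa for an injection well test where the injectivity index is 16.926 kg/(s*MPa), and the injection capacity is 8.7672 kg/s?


dP = mdot * 1000 / II
dP = 8.7672 * 1000 / 16.926
dP = 517.97 kPa


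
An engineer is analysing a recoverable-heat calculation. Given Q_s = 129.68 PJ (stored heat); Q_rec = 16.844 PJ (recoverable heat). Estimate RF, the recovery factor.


RF = Q_rec / Q_s
RF = 16.844 / 129.68
RF = 0.12989


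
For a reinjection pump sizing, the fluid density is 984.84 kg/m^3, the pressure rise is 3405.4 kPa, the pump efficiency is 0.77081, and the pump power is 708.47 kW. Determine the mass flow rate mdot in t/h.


mdot = P_pump * rho * eta / dP
mdot = 708.47 * 984.84 * 0.77081 / 3405.4
mdot = 157.9306 kg/s
Convert: 157.9306 kg/s * 3.6 = 568.55 t/h
mdot = 568.55 t/h


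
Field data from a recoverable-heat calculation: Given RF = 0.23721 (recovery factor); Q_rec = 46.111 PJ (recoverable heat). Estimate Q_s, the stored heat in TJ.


Q_s = Q_rec / RF
Q_s = 46.111 / 0.23721
Q_s = 194.3889 PJ
Convert: 194.3889 PJ * 1000.0 = 1.9439e+05 TJ
Q_s = 1.9439e+05 TJ


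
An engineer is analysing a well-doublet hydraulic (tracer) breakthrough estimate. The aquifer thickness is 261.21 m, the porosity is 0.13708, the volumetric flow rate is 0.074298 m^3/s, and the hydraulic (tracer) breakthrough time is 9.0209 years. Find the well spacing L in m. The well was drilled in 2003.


L = sqrt(t_bt*365.25*86400*3*Qv / (pi*hr*phi))
L = sqrt(9.0209*365.25*86400*3*0.074298 / (pi*261.21*0.13708))
L = 751.05 m


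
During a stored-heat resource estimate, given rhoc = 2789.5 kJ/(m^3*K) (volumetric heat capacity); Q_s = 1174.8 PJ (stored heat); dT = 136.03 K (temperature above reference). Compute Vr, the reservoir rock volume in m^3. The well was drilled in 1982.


Vr = Q_s * 1e12 / (rhoc * dT)
Vr = 1174.8 * 1e12 / (2789.5 * 136.03)
Vr = 3.0960e+09 m^3


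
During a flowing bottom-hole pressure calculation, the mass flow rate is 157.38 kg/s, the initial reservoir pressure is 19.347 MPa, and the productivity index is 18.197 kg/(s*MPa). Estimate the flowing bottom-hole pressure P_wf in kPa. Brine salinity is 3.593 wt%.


P_wf = P_i - mdot / PI
P_wf = 19.347 - 157.38 / 18.197
P_wf = 10.69832 MPa
Convert: 10.69832 MPa * 1000.0 = 10698 kPa
P_wf = 10698 kPa


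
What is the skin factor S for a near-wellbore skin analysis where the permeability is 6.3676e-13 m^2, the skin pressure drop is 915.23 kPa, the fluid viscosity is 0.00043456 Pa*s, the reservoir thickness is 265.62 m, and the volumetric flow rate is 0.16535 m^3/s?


S = dP_s * 1000 * 2*pi*k*hr / (q*mu)
S = 915.23 * 1000 * 2*pi*6.3676e-13*265.62 / (0.16535*0.00043456)
S = 13.536


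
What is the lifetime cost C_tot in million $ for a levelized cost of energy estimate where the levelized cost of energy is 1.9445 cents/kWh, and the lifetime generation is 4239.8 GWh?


C_tot = LCOE / 100 * E_tot
C_tot = 1.9445 / 100 * 4239.8
C_tot = 82.443 million $


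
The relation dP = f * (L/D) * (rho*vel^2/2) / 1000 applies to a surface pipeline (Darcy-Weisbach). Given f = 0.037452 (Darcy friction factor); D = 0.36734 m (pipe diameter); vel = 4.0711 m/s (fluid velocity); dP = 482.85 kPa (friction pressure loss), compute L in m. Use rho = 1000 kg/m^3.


L = dP*1000*D / (f*rho*vel^2/2)
L = 482.85*1000*0.36734 / (0.037452*1000*4.0711^2/2)
L = 571.49 m


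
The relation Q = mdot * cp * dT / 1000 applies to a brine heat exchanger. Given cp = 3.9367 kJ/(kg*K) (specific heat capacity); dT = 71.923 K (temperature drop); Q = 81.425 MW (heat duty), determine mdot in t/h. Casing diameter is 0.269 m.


mdot = Q * 1000 / (cp * dT)
mdot = 81.425 * 1000 / (3.9367 * 71.923)
mdot = 287.5793 kg/s
Convert: 287.5793 kg/s * 3.6 = 1035.3 t/h
mdot = 1035.3 t/h


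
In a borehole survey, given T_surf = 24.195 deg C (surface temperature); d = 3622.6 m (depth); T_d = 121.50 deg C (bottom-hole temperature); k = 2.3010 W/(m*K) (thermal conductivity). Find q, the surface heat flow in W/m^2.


Step 1: grad = (T_d - T_surf)/d * 1000 = (121.5 - 24.195)/3622.6 * 1000 = 26.86054 deg C/km
Step 2: q = k * grad / 1000 = 2.301 * 26.86054 / 1000 = 0.061806 W/m^2
q = 0.061806 W/m^2


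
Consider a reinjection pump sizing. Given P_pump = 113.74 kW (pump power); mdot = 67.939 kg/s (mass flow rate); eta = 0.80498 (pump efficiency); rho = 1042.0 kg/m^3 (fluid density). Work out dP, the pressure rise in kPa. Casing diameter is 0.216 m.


dP = P_pump * rho * eta / mdot
dP = 113.74 * 1042.0 * 0.80498 / 67.939
dP = 1404.3 kPa


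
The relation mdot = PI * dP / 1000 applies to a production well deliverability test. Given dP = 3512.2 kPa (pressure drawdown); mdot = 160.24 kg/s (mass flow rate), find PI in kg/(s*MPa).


PI = mdot * 1000 / dP
PI = 160.24 * 1000 / 3512.2
PI = 45.624 kg/(s*MPa)


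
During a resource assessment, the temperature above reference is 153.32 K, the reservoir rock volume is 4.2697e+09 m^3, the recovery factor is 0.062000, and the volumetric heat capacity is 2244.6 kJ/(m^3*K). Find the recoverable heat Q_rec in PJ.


Step 1: Q_s = Vr*rhoc*dT/1e12 = 4.2697e+09*2244.6*153.32/1e12 = 1469.383 PJ
Step 2: Q_rec = Q_s * RF = 1469.383 * 0.062 = 91.102 PJ
Q_rec = 91.102 PJ


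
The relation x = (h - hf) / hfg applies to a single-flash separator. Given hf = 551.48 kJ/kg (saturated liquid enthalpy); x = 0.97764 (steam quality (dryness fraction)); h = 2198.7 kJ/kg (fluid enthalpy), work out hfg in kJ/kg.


hfg = (h - hf) / x
hfg = (2198.7 - 551.48) / 0.97764
hfg = 1684.9 kJ/kg


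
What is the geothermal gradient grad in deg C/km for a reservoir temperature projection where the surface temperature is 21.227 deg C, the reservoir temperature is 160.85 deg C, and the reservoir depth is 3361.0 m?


grad = (T_res - T_surf) / d * 1000
grad = (160.85 - 21.227) / 3361.0 * 1000
grad = 41.542 deg C/km


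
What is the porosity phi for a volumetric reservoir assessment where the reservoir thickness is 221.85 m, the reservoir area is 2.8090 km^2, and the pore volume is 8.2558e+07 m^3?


phi = Vp / (A * 1e6 * hr)
phi = 8.2558e+07 / (2.8090 * 1e6 * 221.85)
phi = 0.13248


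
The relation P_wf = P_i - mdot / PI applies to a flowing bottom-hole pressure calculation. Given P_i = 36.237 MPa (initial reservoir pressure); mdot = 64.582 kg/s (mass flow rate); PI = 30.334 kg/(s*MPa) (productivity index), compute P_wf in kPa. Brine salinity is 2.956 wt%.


P_wf = P_i - mdot / PI
P_wf = 36.237 - 64.582 / 30.334
P_wf = 34.10797 MPa
Convert: 34.10797 MPa * 1000.0 = 34108 kPa
P_wf = 34108 kPa


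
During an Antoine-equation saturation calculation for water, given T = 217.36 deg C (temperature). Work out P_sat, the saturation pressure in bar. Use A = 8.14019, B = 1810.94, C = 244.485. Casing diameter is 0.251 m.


P_sat = 10^(A - B/(C + T)) / 760 * 0.101325
P_sat = 10^(8.14019 - 1810.94/(244.485 + 217.36)) / 760 * 0.101325
P_sat = 2.207974 MPa
Convert: 2.207974 MPa * 10.0 = 22.080 bar
P_sat = 22.080 bar


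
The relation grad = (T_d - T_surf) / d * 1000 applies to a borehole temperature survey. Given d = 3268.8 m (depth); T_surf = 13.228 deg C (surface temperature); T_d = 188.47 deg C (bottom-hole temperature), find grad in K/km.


grad = (T_d - T_surf) / d * 1000
grad = (188.47 - 13.228) / 3268.8 * 1000
grad = 53.61050 deg C/km
Convert: 53.61050 deg C/km * 1.0 = 53.611 K/km
grad = 53.611 K/km


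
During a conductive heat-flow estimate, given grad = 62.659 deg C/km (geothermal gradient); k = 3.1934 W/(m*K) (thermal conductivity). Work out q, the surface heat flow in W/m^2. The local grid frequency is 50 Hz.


q = k * grad / 1000
q = 3.1934 * 62.659 / 1000
q = 0.20010 W/m^2


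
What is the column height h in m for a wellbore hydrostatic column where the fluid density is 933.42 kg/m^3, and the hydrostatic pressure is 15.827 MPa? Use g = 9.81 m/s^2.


h = P * 1e6 / (g * rho)
h = 15.827 * 1e6 / (9.81 * 933.42)
h = 1728.4 m


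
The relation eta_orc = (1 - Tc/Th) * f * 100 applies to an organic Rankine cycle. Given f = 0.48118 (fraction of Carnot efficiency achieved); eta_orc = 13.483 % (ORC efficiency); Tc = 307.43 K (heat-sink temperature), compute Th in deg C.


Th = Tc / (1 - (eta_orc/100)/f)
Th = 307.43 / (1 - (13.483/100)/0.48118)
Th = 427.1089 K
Convert to deg C: 427.1089 - 273.15 = 153.96 deg C
Th = 153.96 deg C


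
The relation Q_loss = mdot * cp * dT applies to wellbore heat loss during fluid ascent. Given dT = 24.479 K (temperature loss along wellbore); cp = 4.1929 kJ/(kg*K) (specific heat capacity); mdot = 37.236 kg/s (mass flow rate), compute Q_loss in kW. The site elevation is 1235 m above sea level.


Q_loss = mdot * cp * dT
Q_loss = 37.236 * 4.1929 * 24.479
Q_loss = 3821.8 kW


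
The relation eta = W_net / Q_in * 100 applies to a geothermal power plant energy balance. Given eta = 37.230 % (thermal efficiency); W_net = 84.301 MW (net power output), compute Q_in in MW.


Q_in = W_net / (eta / 100)
Q_in = 84.301 / (37.230 / 100)
Q_in = 226.43 MW


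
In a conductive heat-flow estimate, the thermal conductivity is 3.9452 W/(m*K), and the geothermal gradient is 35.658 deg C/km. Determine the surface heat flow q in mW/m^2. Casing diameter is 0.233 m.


q = k * grad / 1000
q = 3.9452 * 35.658 / 1000
q = 0.1406779 W/m^2
Convert: 0.1406779 W/m^2 * 1000.0 = 140.68 mW/m^2
q = 140.68 mW/m^2


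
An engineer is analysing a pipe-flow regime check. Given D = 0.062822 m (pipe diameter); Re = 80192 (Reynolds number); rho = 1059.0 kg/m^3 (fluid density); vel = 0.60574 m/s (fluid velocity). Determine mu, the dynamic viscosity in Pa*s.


mu = rho * vel * D / Re
mu = 1059.0 * 0.60574 * 0.062822 / 80192
mu = 0.00050253 Pa*s


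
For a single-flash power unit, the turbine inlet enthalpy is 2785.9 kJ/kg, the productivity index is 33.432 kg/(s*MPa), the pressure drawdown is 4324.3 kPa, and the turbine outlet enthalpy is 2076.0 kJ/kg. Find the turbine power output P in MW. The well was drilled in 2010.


Step 1: mdot = PI * dP / 1000 = 33.432 * 4324.3 / 1000 = 144.5700 kg/s
Step 2: P = mdot*(h_in - h_out)/1000 = 144.5700*(2785.9 - 2076.0)/1000 = 102.63 MW
P = 102.63 MW


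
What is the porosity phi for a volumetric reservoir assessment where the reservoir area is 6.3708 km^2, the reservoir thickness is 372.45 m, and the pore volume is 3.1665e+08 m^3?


phi = Vp / (A * 1e6 * hr)
phi = 3.1665e+08 / (6.3708 * 1e6 * 372.45)
phi = 0.13345


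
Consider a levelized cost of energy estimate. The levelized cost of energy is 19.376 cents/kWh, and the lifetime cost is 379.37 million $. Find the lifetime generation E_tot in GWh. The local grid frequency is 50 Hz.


E_tot = C_tot / LCOE * 100
E_tot = 379.37 / 19.376 * 100
E_tot = 1957.9 GWh


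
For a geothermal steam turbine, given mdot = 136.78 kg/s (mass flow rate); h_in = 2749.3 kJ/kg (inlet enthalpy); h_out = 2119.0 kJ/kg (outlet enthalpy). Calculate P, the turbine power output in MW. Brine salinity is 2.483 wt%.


P = mdot * (h_in - h_out) / 1000
P = 136.78 * (2749.3 - 2119.0) / 1000
P = 86.212 MW


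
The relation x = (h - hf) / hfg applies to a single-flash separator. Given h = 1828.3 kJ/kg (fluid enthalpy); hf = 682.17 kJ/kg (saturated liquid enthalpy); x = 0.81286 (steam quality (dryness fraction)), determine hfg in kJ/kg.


hfg = (h - hf) / x
hfg = (1828.3 - 682.17) / 0.81286
hfg = 1410.0 kJ/kg


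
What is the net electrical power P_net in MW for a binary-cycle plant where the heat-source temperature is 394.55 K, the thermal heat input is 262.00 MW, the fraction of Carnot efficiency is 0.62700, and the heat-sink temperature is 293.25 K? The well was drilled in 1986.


Step 1: eta = (1 - Tc/Th)*f = (1 - 293.25/394.55)*0.627 = 0.1609811
Step 2: P_net = eta * Q_in = 0.1609811 * 262.0 = 42.177 MW
P_net = 42.177 MW


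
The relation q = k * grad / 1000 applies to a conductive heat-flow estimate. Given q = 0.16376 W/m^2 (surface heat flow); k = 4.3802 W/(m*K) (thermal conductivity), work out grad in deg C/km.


grad = q * 1000 / k
grad = 0.16376 * 1000 / 4.3802
grad = 37.386 deg C/km


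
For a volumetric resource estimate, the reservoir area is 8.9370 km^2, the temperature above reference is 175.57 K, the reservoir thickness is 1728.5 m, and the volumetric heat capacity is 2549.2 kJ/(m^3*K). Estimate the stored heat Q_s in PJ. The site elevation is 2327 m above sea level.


Step 1: Vr = A*1e6*hr = 8.937*1e6*1728.5 = 1.544760e+10 m^3
Step 2: Q_s = Vr*rhoc*dT/1e12 = 1.544760e+10*2549.2*175.57/1e12 = 6913.8 PJ
Q_s = 6913.8 PJ


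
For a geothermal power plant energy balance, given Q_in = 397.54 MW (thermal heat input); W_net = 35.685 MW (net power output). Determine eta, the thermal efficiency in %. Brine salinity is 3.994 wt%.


eta = W_net / Q_in * 100
eta = 35.685 / 397.54 * 100
eta = 8.9765 %


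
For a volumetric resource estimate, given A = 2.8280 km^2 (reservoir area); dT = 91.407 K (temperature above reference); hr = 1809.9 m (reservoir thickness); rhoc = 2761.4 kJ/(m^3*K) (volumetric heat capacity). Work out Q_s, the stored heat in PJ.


Step 1: Vr = A*1e6*hr = 2.828*1e6*1809.9 = 5.118397e+09 m^3
Step 2: Q_s = Vr*rhoc*dT/1e12 = 5.118397e+09*2761.4*91.407/1e12 = 1291.9 PJ
Q_s = 1291.9 PJ


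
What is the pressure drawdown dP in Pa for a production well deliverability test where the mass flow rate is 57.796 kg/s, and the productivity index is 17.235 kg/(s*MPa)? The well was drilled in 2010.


dP = mdot * 1000 / PI
dP = 57.796 * 1000 / 17.235
dP = 3353.409 kPa
Convert: 3353.409 kPa * 1000.0 = 3.3534e+06 Pa
dP = 3.3534e+06 Pa


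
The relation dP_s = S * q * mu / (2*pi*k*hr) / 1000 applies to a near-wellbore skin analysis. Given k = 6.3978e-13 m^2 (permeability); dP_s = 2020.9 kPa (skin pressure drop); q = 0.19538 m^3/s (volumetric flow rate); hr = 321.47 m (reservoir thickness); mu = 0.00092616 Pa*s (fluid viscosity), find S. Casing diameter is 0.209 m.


S = dP_s * 1000 * 2*pi*k*hr / (q*mu)
S = 2020.9 * 1000 * 2*pi*6.3978e-13*321.47 / (0.19538*0.00092616)
S = 14.432


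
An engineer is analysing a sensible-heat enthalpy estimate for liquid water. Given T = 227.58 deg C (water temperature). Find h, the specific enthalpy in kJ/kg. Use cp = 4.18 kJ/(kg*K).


h = cp * T
h = 4.18 * 227.58
h = 951.28 kJ/kg


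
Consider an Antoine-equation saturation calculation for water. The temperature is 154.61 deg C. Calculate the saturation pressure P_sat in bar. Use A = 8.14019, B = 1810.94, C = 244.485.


P_sat = 10^(A - B/(C + T)) / 760 * 0.101325
P_sat = 10^(8.14019 - 1810.94/(244.485 + 154.61)) / 760 * 0.101325
P_sat = 0.5339206 MPa
Convert: 0.5339206 MPa * 10.0 = 5.3392 bar
P_sat = 5.3392 bar


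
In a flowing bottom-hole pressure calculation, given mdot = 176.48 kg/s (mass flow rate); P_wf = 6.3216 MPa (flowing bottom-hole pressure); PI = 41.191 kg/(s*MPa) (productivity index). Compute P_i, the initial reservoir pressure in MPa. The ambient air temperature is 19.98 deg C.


P_i = P_wf + mdot / PI
P_i = 6.3216 + 176.48 / 41.191
P_i = 10.606 MPa


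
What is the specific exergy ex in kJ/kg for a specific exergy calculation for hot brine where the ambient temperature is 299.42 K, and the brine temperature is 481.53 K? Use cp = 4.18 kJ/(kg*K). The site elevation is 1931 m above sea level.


ex = cp * ((T_b - T_0) - T_0 * ln(T_b/T_0))
ex = 4.18 * ((481.53 - 299.42) - 299.42 * ln(481.53/299.42))
ex = 166.57 kJ/kg


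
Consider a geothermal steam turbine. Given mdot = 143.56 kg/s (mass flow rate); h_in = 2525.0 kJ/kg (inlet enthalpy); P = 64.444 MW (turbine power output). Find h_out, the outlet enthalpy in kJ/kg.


h_out = h_in - P * 1000 / mdot
h_out = 2525.0 - 64.444 * 1000 / 143.56
h_out = 2076.1 kJ/kg
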